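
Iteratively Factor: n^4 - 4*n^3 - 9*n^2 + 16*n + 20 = (n + 2)*(n^3 - 6*n^2 + 3*n + 10) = (n - 5)*(n + 2)*(n^2 - n - 2) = (n - 5)*(n - 2)*(n + 2)*(n + 1)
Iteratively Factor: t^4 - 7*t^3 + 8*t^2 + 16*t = (t)*(t^3 - 7*t^2 + 8*t + 16) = t*(t - 4)*(t^2 - 3*t - 4) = t*(t - 4)^2*(t + 1)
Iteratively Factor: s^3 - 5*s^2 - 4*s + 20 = (s + 2)*(s^2 - 7*s + 10) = (s - 5)*(s + 2)*(s - 2)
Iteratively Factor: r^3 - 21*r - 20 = (r - 5)*(r^2 + 5*r + 4) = (r - 5)*(r + 1)*(r + 4)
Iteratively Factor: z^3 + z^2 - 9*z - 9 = (z - 3)*(z^2 + 4*z + 3) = (z - 3)*(z + 1)*(z + 3)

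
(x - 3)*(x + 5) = x^2 + 2*x - 15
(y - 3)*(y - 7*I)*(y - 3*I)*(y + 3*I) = y^4 - 3*y^3 - 7*I*y^3 + 9*y^2 + 21*I*y^2 - 27*y - 63*I*y + 189*I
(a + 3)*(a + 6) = a^2 + 9*a + 18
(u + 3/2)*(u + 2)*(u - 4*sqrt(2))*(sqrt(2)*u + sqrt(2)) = sqrt(2)*u^4 - 8*u^3 + 9*sqrt(2)*u^3/2 - 36*u^2 + 13*sqrt(2)*u^2/2 - 52*u + 3*sqrt(2)*u - 24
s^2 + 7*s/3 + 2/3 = (s + 1/3)*(s + 2)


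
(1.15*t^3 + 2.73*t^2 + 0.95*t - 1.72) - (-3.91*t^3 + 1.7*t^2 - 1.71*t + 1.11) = 5.06*t^3 + 1.03*t^2 + 2.66*t - 2.83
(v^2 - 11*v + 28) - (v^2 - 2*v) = 28 - 9*v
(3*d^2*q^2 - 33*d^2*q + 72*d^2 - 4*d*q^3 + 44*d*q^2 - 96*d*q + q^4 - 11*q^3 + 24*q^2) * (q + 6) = 3*d^2*q^3 - 15*d^2*q^2 - 126*d^2*q + 432*d^2 - 4*d*q^4 + 20*d*q^3 + 168*d*q^2 - 576*d*q + q^5 - 5*q^4 - 42*q^3 + 144*q^2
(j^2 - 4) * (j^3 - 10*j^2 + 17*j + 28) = j^5 - 10*j^4 + 13*j^3 + 68*j^2 - 68*j - 112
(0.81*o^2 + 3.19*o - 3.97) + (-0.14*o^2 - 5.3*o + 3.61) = 0.67*o^2 - 2.11*o - 0.36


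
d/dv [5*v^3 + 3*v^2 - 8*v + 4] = 15*v^2 + 6*v - 8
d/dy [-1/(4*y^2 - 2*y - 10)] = (4*y - 1)/(2*(-2*y^2 + y + 5)^2)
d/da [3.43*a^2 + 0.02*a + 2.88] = 6.86*a + 0.02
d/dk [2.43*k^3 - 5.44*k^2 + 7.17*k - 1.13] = 7.29*k^2 - 10.88*k + 7.17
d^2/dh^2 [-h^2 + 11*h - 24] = -2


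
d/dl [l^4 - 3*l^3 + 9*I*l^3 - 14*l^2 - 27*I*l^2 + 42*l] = 4*l^3 + l^2*(-9 + 27*I) + l*(-28 - 54*I) + 42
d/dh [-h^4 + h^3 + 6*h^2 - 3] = h*(-4*h^2 + 3*h + 12)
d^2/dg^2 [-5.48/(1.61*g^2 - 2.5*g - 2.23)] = (-28.409416*g^2 + 44.114*g + 5.48*(3.22*g - 2.5)*(6.44*g - 5.0) + 39.349688)/(-1.61*g^2 + 2.5*g + 2.23)^3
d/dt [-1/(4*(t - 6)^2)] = 1/(2*(t - 6)^3)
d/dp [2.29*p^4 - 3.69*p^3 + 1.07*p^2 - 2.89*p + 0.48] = 9.16*p^3 - 11.07*p^2 + 2.14*p - 2.89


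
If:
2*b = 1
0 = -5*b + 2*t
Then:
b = 1/2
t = 5/4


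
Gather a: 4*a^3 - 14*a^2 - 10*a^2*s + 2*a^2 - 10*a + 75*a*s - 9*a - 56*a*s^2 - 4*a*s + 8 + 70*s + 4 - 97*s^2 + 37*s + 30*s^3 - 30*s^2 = 4*a^3 + a^2*(-10*s - 12) + a*(-56*s^2 + 71*s - 19) + 30*s^3 - 127*s^2 + 107*s + 12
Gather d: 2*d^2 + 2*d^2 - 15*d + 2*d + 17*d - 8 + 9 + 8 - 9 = 4*d^2 + 4*d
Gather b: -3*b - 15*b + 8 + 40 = 48 - 18*b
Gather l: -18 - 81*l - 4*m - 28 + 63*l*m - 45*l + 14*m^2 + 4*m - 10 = l*(63*m - 126) + 14*m^2 - 56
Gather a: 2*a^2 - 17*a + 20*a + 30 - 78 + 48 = 2*a^2 + 3*a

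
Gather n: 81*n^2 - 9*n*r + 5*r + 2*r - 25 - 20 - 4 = 81*n^2 - 9*n*r + 7*r - 49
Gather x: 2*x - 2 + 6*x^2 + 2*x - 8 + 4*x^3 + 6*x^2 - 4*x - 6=4*x^3 + 12*x^2 - 16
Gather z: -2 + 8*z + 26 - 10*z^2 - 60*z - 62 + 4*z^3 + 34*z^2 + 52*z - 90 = 4*z^3 + 24*z^2 - 128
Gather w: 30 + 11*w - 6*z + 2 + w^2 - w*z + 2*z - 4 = w^2 + w*(11 - z) - 4*z + 28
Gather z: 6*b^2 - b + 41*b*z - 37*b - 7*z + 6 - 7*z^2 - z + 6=6*b^2 - 38*b - 7*z^2 + z*(41*b - 8) + 12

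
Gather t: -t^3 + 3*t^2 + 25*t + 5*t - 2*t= -t^3 + 3*t^2 + 28*t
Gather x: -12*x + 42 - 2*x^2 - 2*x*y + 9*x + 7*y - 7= -2*x^2 + x*(-2*y - 3) + 7*y + 35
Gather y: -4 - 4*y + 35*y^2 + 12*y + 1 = 35*y^2 + 8*y - 3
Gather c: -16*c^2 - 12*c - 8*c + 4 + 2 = -16*c^2 - 20*c + 6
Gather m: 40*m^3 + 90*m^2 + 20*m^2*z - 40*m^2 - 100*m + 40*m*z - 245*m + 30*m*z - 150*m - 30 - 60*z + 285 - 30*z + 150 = 40*m^3 + m^2*(20*z + 50) + m*(70*z - 495) - 90*z + 405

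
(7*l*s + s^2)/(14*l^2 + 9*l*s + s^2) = s/(2*l + s)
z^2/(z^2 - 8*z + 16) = z^2/(z^2 - 8*z + 16)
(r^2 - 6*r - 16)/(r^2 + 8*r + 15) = (r^2 - 6*r - 16)/(r^2 + 8*r + 15)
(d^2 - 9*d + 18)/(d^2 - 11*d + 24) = (d - 6)/(d - 8)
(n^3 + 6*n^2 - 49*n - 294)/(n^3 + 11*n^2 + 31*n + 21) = (n^2 - n - 42)/(n^2 + 4*n + 3)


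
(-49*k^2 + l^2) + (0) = -49*k^2 + l^2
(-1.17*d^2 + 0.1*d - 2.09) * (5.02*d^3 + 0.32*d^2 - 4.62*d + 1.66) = -5.8734*d^5 + 0.1276*d^4 - 5.0544*d^3 - 3.073*d^2 + 9.8218*d - 3.4694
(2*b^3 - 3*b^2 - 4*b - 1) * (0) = 0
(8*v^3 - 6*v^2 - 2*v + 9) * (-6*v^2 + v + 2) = -48*v^5 + 44*v^4 + 22*v^3 - 68*v^2 + 5*v + 18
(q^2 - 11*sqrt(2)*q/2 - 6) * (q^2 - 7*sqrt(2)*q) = q^4 - 25*sqrt(2)*q^3/2 + 71*q^2 + 42*sqrt(2)*q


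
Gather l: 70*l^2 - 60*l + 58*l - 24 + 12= 70*l^2 - 2*l - 12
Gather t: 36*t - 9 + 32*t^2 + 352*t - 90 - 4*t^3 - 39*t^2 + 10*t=-4*t^3 - 7*t^2 + 398*t - 99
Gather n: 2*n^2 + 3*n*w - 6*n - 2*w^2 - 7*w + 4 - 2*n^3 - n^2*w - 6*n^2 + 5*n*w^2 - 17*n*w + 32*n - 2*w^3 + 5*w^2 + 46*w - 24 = -2*n^3 + n^2*(-w - 4) + n*(5*w^2 - 14*w + 26) - 2*w^3 + 3*w^2 + 39*w - 20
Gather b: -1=-1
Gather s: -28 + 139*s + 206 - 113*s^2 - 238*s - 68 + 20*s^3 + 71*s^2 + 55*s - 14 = 20*s^3 - 42*s^2 - 44*s + 96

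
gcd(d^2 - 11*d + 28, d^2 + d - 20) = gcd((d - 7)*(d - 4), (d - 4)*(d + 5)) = d - 4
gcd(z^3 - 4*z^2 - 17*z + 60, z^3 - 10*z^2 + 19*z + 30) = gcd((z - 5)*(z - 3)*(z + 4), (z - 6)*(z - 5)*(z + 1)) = z - 5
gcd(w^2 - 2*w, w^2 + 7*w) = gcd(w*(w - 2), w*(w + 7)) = w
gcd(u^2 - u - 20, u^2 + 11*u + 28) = u + 4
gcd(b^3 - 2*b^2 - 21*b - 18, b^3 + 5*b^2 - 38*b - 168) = b - 6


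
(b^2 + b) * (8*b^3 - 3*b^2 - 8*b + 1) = 8*b^5 + 5*b^4 - 11*b^3 - 7*b^2 + b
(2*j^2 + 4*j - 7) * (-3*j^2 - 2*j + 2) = -6*j^4 - 16*j^3 + 17*j^2 + 22*j - 14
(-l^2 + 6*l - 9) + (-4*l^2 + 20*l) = -5*l^2 + 26*l - 9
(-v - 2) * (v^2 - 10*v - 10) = -v^3 + 8*v^2 + 30*v + 20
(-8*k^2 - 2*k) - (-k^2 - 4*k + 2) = -7*k^2 + 2*k - 2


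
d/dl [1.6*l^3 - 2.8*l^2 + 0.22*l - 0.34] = 4.8*l^2 - 5.6*l + 0.22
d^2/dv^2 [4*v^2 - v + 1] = 8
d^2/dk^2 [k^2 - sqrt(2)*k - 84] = 2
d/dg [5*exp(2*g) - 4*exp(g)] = (10*exp(g) - 4)*exp(g)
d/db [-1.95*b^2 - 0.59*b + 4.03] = -3.9*b - 0.59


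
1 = 1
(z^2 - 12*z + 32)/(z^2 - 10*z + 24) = (z - 8)/(z - 6)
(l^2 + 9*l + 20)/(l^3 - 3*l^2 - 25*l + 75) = (l + 4)/(l^2 - 8*l + 15)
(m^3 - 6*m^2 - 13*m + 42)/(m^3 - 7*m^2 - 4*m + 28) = (m + 3)/(m + 2)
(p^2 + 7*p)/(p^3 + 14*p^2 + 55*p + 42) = p/(p^2 + 7*p + 6)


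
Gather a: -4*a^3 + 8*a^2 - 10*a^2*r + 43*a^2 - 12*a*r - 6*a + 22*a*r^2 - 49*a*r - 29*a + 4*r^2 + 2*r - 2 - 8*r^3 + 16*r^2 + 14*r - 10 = -4*a^3 + a^2*(51 - 10*r) + a*(22*r^2 - 61*r - 35) - 8*r^3 + 20*r^2 + 16*r - 12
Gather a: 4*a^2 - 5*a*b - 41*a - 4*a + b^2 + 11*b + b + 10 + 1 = 4*a^2 + a*(-5*b - 45) + b^2 + 12*b + 11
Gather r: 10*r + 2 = 10*r + 2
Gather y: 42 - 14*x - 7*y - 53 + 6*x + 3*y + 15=-8*x - 4*y + 4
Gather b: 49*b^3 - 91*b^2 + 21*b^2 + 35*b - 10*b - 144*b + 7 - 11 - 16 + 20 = 49*b^3 - 70*b^2 - 119*b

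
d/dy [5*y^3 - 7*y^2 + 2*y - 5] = 15*y^2 - 14*y + 2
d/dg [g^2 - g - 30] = 2*g - 1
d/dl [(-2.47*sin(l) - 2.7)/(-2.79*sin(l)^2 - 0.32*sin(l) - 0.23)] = (-15.066*sin(l) + 3.44565*cos(2*l) - 3.74155)*cos(l)/(2.79*sin(l)^2 + 0.32*sin(l) + 0.23)^2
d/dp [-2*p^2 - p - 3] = -4*p - 1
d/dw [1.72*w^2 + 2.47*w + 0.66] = 3.44*w + 2.47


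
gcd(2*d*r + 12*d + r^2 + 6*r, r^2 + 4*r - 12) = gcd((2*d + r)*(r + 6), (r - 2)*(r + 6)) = r + 6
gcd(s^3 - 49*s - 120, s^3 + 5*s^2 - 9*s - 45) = s^2 + 8*s + 15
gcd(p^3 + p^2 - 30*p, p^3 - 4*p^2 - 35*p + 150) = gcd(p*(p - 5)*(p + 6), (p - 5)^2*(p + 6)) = p^2 + p - 30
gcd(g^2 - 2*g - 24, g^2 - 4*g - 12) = g - 6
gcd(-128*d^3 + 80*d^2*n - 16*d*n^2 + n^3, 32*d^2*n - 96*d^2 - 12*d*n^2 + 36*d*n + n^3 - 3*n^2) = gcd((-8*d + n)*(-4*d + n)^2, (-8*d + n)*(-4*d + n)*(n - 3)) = 32*d^2 - 12*d*n + n^2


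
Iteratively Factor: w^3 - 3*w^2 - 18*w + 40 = (w - 2)*(w^2 - w - 20) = (w - 2)*(w + 4)*(w - 5)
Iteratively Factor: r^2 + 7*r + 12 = (r + 4)*(r + 3)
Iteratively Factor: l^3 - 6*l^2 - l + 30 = (l - 5)*(l^2 - l - 6) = (l - 5)*(l + 2)*(l - 3)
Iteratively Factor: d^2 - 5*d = (d)*(d - 5)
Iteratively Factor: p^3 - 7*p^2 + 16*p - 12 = (p - 2)*(p^2 - 5*p + 6) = (p - 2)^2*(p - 3)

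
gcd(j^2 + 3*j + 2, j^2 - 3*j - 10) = j + 2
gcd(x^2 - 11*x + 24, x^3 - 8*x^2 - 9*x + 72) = x^2 - 11*x + 24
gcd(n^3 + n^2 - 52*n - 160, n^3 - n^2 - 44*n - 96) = n^2 - 4*n - 32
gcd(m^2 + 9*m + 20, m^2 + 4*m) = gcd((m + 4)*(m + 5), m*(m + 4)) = m + 4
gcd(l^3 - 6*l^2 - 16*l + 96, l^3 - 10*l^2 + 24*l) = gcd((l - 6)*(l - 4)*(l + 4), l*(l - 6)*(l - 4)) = l^2 - 10*l + 24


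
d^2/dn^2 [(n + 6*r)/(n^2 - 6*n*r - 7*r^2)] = 2*(-3*n*(-n^2 + 6*n*r + 7*r^2) - 4*(n - 3*r)^2*(n + 6*r))/(-n^2 + 6*n*r + 7*r^2)^3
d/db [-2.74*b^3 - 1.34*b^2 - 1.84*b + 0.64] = -8.22*b^2 - 2.68*b - 1.84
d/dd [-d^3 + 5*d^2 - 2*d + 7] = -3*d^2 + 10*d - 2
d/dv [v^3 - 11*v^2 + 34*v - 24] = 3*v^2 - 22*v + 34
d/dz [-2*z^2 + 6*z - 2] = 6 - 4*z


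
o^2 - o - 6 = (o - 3)*(o + 2)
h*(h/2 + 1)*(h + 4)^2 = h^4/2 + 5*h^3 + 16*h^2 + 16*h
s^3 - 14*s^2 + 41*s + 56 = (s - 8)*(s - 7)*(s + 1)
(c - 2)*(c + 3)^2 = c^3 + 4*c^2 - 3*c - 18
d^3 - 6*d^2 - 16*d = d*(d - 8)*(d + 2)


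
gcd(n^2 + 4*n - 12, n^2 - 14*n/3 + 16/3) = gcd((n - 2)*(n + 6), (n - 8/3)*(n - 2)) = n - 2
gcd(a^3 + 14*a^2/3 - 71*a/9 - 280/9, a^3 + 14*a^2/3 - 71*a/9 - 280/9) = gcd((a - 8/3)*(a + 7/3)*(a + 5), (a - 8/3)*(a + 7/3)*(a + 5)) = a^3 + 14*a^2/3 - 71*a/9 - 280/9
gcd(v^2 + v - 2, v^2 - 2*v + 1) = v - 1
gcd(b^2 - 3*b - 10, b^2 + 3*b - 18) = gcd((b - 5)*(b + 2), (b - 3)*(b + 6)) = 1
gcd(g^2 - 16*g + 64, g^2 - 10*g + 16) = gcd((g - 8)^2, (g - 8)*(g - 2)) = g - 8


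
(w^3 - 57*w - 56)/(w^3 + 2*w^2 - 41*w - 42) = (w - 8)/(w - 6)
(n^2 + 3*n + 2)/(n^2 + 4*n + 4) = (n + 1)/(n + 2)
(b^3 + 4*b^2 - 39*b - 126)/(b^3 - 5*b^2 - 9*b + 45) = (b^2 + b - 42)/(b^2 - 8*b + 15)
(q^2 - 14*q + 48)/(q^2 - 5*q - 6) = (q - 8)/(q + 1)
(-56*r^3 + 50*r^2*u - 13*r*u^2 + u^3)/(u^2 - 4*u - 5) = (56*r^3 - 50*r^2*u + 13*r*u^2 - u^3)/(-u^2 + 4*u + 5)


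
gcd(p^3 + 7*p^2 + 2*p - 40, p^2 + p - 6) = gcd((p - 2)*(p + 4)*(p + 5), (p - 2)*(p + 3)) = p - 2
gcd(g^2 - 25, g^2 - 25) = g^2 - 25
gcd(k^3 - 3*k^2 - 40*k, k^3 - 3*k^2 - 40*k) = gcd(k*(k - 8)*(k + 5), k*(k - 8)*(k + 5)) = k^3 - 3*k^2 - 40*k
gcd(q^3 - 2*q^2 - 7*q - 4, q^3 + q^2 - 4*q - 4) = q + 1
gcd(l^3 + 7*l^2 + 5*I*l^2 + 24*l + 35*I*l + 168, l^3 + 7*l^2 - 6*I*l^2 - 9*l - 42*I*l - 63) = l^2 + l*(7 - 3*I) - 21*I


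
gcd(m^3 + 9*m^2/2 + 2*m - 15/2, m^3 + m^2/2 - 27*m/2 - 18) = m + 3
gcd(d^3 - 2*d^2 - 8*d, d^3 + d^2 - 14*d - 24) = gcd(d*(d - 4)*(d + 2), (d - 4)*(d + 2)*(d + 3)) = d^2 - 2*d - 8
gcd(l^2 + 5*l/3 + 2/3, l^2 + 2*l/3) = l + 2/3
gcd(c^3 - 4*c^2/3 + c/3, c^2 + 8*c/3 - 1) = c - 1/3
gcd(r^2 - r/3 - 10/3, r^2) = 1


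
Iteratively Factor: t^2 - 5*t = (t)*(t - 5)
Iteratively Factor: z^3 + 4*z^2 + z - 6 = (z - 1)*(z^2 + 5*z + 6) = (z - 1)*(z + 2)*(z + 3)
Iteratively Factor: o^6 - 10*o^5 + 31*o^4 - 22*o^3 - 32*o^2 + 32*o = (o + 1)*(o^5 - 11*o^4 + 42*o^3 - 64*o^2 + 32*o) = (o - 4)*(o + 1)*(o^4 - 7*o^3 + 14*o^2 - 8*o) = (o - 4)*(o - 1)*(o + 1)*(o^3 - 6*o^2 + 8*o) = (o - 4)^2*(o - 1)*(o + 1)*(o^2 - 2*o) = o*(o - 4)^2*(o - 1)*(o + 1)*(o - 2)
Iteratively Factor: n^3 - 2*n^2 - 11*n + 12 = (n + 3)*(n^2 - 5*n + 4) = (n - 1)*(n + 3)*(n - 4)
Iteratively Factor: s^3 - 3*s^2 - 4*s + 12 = (s - 3)*(s^2 - 4) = (s - 3)*(s + 2)*(s - 2)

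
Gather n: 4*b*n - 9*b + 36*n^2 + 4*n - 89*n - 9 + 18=-9*b + 36*n^2 + n*(4*b - 85) + 9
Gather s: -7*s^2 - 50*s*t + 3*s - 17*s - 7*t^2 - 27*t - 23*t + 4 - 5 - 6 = -7*s^2 + s*(-50*t - 14) - 7*t^2 - 50*t - 7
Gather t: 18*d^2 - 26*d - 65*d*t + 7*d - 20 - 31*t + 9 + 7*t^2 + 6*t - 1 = 18*d^2 - 19*d + 7*t^2 + t*(-65*d - 25) - 12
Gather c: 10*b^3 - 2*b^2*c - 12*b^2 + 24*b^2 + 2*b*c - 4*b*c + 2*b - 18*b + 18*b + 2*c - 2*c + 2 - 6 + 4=10*b^3 + 12*b^2 + 2*b + c*(-2*b^2 - 2*b)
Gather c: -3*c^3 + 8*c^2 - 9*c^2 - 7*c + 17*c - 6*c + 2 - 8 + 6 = -3*c^3 - c^2 + 4*c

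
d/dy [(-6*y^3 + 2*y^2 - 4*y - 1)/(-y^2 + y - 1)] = (6*y^4 - 12*y^3 + 16*y^2 - 6*y + 5)/(y^4 - 2*y^3 + 3*y^2 - 2*y + 1)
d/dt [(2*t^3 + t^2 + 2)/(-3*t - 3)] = (-4*t^3 - 7*t^2 - 2*t + 2)/(3*(t^2 + 2*t + 1))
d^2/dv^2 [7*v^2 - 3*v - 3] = 14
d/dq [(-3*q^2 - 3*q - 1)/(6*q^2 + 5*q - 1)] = (3*q^2 + 18*q + 8)/(36*q^4 + 60*q^3 + 13*q^2 - 10*q + 1)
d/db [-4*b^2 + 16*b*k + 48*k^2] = -8*b + 16*k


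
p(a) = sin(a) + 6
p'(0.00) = 1.00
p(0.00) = 6.00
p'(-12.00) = 0.84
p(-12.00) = 6.54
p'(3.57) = -0.91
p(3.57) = 5.58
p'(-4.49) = -0.22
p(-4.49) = 6.98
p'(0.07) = 1.00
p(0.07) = 6.07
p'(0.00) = 1.00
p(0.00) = 6.00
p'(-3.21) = -1.00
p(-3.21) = 6.07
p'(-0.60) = 0.83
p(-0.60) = 5.44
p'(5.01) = 0.29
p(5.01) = 5.04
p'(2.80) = -0.94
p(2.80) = 6.33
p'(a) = cos(a)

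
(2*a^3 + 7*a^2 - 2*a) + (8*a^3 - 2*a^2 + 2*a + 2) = 10*a^3 + 5*a^2 + 2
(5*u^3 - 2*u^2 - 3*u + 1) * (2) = 10*u^3 - 4*u^2 - 6*u + 2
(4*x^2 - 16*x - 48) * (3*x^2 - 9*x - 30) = 12*x^4 - 84*x^3 - 120*x^2 + 912*x + 1440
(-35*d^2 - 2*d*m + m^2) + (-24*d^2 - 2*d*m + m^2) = -59*d^2 - 4*d*m + 2*m^2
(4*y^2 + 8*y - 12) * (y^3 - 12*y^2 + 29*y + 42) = 4*y^5 - 40*y^4 + 8*y^3 + 544*y^2 - 12*y - 504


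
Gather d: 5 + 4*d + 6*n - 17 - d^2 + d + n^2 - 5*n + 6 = -d^2 + 5*d + n^2 + n - 6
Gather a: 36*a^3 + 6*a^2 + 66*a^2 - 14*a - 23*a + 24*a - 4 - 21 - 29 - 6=36*a^3 + 72*a^2 - 13*a - 60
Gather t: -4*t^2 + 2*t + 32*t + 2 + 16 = -4*t^2 + 34*t + 18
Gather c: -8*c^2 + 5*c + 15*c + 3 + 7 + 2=-8*c^2 + 20*c + 12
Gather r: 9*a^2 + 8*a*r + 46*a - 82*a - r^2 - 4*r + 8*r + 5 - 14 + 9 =9*a^2 - 36*a - r^2 + r*(8*a + 4)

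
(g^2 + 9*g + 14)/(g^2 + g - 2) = (g + 7)/(g - 1)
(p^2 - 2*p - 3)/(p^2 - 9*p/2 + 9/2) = 2*(p + 1)/(2*p - 3)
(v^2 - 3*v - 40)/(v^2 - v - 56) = (v + 5)/(v + 7)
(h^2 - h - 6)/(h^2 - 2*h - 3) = (h + 2)/(h + 1)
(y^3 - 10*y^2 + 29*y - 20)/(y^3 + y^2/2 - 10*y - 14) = 2*(y^3 - 10*y^2 + 29*y - 20)/(2*y^3 + y^2 - 20*y - 28)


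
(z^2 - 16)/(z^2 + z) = (z^2 - 16)/(z*(z + 1))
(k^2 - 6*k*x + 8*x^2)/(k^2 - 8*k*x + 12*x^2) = (-k + 4*x)/(-k + 6*x)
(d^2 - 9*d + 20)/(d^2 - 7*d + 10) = (d - 4)/(d - 2)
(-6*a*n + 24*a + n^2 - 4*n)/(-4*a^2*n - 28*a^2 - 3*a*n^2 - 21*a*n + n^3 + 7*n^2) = (6*a*n - 24*a - n^2 + 4*n)/(4*a^2*n + 28*a^2 + 3*a*n^2 + 21*a*n - n^3 - 7*n^2)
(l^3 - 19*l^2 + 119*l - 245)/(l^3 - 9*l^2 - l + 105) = (l - 7)/(l + 3)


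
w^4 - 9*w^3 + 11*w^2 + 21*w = w*(w - 7)*(w - 3)*(w + 1)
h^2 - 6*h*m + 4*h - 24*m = (h + 4)*(h - 6*m)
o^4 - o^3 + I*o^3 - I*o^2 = o^2*(o - 1)*(o + I)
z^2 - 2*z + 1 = (z - 1)^2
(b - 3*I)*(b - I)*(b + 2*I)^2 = b^4 + 9*b^2 + 4*I*b + 12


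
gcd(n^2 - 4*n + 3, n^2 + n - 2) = n - 1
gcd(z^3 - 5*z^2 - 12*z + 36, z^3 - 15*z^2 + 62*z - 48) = z - 6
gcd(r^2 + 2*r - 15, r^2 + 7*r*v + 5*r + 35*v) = r + 5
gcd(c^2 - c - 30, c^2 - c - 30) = c^2 - c - 30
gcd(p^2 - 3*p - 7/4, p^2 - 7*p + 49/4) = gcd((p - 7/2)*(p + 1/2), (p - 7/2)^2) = p - 7/2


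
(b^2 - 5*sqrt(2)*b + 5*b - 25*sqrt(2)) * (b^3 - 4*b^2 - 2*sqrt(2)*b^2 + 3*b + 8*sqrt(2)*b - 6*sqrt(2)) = b^5 - 7*sqrt(2)*b^4 + b^4 - 7*sqrt(2)*b^3 + 3*b^3 + 35*b^2 + 119*sqrt(2)*b^2 - 340*b - 105*sqrt(2)*b + 300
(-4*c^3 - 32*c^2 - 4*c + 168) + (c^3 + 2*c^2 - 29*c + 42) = -3*c^3 - 30*c^2 - 33*c + 210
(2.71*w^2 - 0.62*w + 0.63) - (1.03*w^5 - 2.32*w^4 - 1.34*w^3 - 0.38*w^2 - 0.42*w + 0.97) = -1.03*w^5 + 2.32*w^4 + 1.34*w^3 + 3.09*w^2 - 0.2*w - 0.34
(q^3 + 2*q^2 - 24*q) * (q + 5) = q^4 + 7*q^3 - 14*q^2 - 120*q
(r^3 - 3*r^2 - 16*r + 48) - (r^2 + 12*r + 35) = r^3 - 4*r^2 - 28*r + 13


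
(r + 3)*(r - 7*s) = r^2 - 7*r*s + 3*r - 21*s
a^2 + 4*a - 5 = (a - 1)*(a + 5)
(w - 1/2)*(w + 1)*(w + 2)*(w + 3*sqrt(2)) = w^4 + 5*w^3/2 + 3*sqrt(2)*w^3 + w^2/2 + 15*sqrt(2)*w^2/2 - w + 3*sqrt(2)*w/2 - 3*sqrt(2)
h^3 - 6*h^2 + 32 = (h - 4)^2*(h + 2)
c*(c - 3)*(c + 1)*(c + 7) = c^4 + 5*c^3 - 17*c^2 - 21*c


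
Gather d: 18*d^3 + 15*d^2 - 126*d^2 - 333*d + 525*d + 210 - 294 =18*d^3 - 111*d^2 + 192*d - 84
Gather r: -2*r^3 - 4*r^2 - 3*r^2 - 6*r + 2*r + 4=-2*r^3 - 7*r^2 - 4*r + 4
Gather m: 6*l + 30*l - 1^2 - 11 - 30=36*l - 42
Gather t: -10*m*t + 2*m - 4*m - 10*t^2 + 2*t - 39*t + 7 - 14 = -2*m - 10*t^2 + t*(-10*m - 37) - 7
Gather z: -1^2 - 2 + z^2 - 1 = z^2 - 4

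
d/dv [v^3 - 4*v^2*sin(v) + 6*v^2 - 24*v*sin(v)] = -4*v^2*cos(v) + 3*v^2 - 8*v*sin(v) - 24*v*cos(v) + 12*v - 24*sin(v)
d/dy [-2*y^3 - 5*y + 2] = -6*y^2 - 5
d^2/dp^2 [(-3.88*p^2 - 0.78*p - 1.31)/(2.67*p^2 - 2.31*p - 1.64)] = (2.8421709430404e-14*p^4 - 58.982436*p^3 - 157.971618*p^2 + 27.985338*p - 40.41443)/(19.034163*p^6 - 49.403277*p^5 + 7.667973*p^4 + 48.363777*p^3 - 4.709916*p^2 - 18.638928*p - 4.410944)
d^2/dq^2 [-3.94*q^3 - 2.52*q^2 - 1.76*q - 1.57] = -23.64*q - 5.04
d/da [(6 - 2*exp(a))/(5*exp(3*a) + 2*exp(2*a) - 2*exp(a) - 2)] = 2*((exp(a) - 3)*(15*exp(2*a) + 4*exp(a) - 2) - 5*exp(3*a) - 2*exp(2*a) + 2*exp(a) + 2)*exp(a)/(5*exp(3*a) + 2*exp(2*a) - 2*exp(a) - 2)^2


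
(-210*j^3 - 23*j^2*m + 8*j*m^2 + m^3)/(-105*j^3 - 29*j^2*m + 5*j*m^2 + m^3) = (6*j + m)/(3*j + m)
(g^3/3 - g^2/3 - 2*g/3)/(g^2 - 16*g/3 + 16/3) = g*(g^2 - g - 2)/(3*g^2 - 16*g + 16)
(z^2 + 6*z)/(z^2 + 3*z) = (z + 6)/(z + 3)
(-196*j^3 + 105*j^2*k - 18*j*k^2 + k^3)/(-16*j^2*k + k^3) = (49*j^2 - 14*j*k + k^2)/(k*(4*j + k))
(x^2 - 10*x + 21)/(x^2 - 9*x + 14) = (x - 3)/(x - 2)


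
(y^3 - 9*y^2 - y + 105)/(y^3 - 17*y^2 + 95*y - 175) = (y + 3)/(y - 5)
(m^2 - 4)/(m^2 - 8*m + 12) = (m + 2)/(m - 6)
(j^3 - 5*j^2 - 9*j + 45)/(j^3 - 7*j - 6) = (j^2 - 2*j - 15)/(j^2 + 3*j + 2)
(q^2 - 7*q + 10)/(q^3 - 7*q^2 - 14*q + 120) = (q - 2)/(q^2 - 2*q - 24)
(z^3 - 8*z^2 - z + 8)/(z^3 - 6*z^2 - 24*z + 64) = (z^2 - 1)/(z^2 + 2*z - 8)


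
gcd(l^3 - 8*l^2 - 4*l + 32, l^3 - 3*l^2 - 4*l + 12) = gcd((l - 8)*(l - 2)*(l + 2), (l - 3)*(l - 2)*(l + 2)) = l^2 - 4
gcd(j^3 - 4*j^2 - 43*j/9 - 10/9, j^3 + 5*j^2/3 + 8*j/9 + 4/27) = j^2 + j + 2/9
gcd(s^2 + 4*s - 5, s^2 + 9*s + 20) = s + 5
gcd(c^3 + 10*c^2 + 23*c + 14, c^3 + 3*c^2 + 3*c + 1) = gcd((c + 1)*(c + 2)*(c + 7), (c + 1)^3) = c + 1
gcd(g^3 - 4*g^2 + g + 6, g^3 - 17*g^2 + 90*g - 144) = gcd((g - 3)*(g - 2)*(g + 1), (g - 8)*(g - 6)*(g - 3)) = g - 3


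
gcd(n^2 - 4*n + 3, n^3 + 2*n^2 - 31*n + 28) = n - 1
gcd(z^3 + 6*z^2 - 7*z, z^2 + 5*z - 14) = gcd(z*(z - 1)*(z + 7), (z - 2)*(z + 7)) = z + 7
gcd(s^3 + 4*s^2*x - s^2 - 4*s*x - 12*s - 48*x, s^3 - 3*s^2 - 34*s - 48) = s + 3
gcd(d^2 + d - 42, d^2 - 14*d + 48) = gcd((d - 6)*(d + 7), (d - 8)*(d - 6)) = d - 6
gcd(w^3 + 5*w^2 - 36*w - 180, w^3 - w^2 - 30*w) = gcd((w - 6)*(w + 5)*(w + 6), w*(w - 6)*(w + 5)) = w^2 - w - 30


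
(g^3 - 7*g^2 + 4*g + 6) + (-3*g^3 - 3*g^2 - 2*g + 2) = -2*g^3 - 10*g^2 + 2*g + 8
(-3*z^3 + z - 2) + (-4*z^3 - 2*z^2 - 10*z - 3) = -7*z^3 - 2*z^2 - 9*z - 5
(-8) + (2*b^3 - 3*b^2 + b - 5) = 2*b^3 - 3*b^2 + b - 13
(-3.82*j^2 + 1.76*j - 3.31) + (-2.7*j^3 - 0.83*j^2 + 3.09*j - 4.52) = -2.7*j^3 - 4.65*j^2 + 4.85*j - 7.83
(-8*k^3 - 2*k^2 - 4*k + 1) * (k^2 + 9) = -8*k^5 - 2*k^4 - 76*k^3 - 17*k^2 - 36*k + 9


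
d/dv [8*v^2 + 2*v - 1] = 16*v + 2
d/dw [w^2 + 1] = 2*w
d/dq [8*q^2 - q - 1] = 16*q - 1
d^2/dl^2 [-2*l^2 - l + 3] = -4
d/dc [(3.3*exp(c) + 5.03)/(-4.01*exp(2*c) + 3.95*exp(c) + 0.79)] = (13.233*exp(2*c) + 40.3406*exp(c) - 17.2615)*exp(c)/(16.0801*exp(4*c) - 31.679*exp(3*c) + 9.2667*exp(2*c) + 6.241*exp(c) + 0.6241)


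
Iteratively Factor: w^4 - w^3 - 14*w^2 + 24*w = (w - 3)*(w^3 + 2*w^2 - 8*w) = (w - 3)*(w + 4)*(w^2 - 2*w) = (w - 3)*(w - 2)*(w + 4)*(w)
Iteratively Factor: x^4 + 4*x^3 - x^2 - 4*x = (x - 1)*(x^3 + 5*x^2 + 4*x) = (x - 1)*(x + 4)*(x^2 + x) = x*(x - 1)*(x + 4)*(x + 1)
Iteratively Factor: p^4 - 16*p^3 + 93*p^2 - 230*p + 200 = (p - 5)*(p^3 - 11*p^2 + 38*p - 40) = (p - 5)*(p - 2)*(p^2 - 9*p + 20) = (p - 5)*(p - 4)*(p - 2)*(p - 5)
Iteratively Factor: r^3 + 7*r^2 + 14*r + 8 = (r + 4)*(r^2 + 3*r + 2) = (r + 2)*(r + 4)*(r + 1)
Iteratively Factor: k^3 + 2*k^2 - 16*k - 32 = (k - 4)*(k^2 + 6*k + 8) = (k - 4)*(k + 2)*(k + 4)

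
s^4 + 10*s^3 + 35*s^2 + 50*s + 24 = (s + 1)*(s + 2)*(s + 3)*(s + 4)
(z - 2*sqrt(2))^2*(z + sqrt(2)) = z^3 - 3*sqrt(2)*z^2 + 8*sqrt(2)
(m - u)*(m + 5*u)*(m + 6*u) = m^3 + 10*m^2*u + 19*m*u^2 - 30*u^3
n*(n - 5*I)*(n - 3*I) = n^3 - 8*I*n^2 - 15*n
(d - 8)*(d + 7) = d^2 - d - 56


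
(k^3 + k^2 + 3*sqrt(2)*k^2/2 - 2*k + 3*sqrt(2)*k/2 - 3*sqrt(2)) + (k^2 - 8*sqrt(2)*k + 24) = k^3 + 2*k^2 + 3*sqrt(2)*k^2/2 - 13*sqrt(2)*k/2 - 2*k - 3*sqrt(2) + 24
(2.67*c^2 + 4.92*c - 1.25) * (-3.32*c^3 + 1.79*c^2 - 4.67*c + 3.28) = -8.8644*c^5 - 11.5551*c^4 + 0.487900000000002*c^3 - 16.4563*c^2 + 21.9751*c - 4.1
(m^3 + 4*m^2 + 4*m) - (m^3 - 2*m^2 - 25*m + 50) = 6*m^2 + 29*m - 50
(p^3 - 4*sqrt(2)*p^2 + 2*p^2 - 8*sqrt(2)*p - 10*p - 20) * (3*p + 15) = 3*p^4 - 12*sqrt(2)*p^3 + 21*p^3 - 84*sqrt(2)*p^2 - 210*p - 120*sqrt(2)*p - 300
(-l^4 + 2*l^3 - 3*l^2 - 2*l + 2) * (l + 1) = -l^5 + l^4 - l^3 - 5*l^2 + 2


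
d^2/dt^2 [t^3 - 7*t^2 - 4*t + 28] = 6*t - 14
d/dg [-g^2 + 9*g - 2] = 9 - 2*g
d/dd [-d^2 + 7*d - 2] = 7 - 2*d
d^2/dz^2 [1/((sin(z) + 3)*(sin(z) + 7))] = (-4*sin(z)^4 - 30*sin(z)^3 - 10*sin(z)^2 + 270*sin(z) + 158)/((sin(z) + 3)^3*(sin(z) + 7)^3)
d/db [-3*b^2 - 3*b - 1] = -6*b - 3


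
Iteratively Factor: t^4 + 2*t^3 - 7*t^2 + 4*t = (t - 1)*(t^3 + 3*t^2 - 4*t) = (t - 1)^2*(t^2 + 4*t) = (t - 1)^2*(t + 4)*(t)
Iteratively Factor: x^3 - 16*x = (x + 4)*(x^2 - 4*x) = (x - 4)*(x + 4)*(x)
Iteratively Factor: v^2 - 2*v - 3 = (v + 1)*(v - 3)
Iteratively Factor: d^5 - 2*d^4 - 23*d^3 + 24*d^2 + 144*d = (d + 3)*(d^4 - 5*d^3 - 8*d^2 + 48*d) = (d - 4)*(d + 3)*(d^3 - d^2 - 12*d) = (d - 4)^2*(d + 3)*(d^2 + 3*d) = d*(d - 4)^2*(d + 3)*(d + 3)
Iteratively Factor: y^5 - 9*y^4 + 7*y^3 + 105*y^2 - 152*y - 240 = (y - 5)*(y^4 - 4*y^3 - 13*y^2 + 40*y + 48) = (y - 5)*(y + 3)*(y^3 - 7*y^2 + 8*y + 16) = (y - 5)*(y - 4)*(y + 3)*(y^2 - 3*y - 4) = (y - 5)*(y - 4)^2*(y + 3)*(y + 1)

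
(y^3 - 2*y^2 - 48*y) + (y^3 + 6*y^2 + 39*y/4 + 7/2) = 2*y^3 + 4*y^2 - 153*y/4 + 7/2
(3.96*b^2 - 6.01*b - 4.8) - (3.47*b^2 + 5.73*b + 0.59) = 0.49*b^2 - 11.74*b - 5.39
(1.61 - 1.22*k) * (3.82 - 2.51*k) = 3.0622*k^2 - 8.7015*k + 6.1502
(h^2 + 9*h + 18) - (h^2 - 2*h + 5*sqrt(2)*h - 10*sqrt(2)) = -5*sqrt(2)*h + 11*h + 10*sqrt(2) + 18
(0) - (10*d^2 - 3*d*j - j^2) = -10*d^2 + 3*d*j + j^2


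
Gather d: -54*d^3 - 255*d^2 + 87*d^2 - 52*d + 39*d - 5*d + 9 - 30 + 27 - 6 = -54*d^3 - 168*d^2 - 18*d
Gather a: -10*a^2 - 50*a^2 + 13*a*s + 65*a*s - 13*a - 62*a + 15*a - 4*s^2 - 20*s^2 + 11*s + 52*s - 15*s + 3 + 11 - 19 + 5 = -60*a^2 + a*(78*s - 60) - 24*s^2 + 48*s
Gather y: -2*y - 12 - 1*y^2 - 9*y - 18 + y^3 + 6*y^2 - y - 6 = y^3 + 5*y^2 - 12*y - 36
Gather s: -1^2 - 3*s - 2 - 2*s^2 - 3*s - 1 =-2*s^2 - 6*s - 4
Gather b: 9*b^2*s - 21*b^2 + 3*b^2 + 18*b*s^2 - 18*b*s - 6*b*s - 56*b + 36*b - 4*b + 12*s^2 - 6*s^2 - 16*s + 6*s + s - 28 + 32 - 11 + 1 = b^2*(9*s - 18) + b*(18*s^2 - 24*s - 24) + 6*s^2 - 9*s - 6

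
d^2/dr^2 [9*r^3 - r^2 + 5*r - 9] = 54*r - 2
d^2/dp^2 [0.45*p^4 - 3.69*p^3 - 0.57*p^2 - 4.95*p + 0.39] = 5.4*p^2 - 22.14*p - 1.14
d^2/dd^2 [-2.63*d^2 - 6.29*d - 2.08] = -5.26000000000000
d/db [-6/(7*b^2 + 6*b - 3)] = 12*(7*b + 3)/(7*b^2 + 6*b - 3)^2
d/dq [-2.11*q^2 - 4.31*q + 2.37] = -4.22*q - 4.31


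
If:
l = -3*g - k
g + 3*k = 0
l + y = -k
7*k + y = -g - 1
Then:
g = -3/5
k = 1/5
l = 8/5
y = -9/5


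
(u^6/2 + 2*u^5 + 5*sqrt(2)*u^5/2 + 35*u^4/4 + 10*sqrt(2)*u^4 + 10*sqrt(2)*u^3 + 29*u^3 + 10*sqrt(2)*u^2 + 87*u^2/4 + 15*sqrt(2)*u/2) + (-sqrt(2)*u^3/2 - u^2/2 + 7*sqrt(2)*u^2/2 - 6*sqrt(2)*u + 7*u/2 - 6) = u^6/2 + 2*u^5 + 5*sqrt(2)*u^5/2 + 35*u^4/4 + 10*sqrt(2)*u^4 + 19*sqrt(2)*u^3/2 + 29*u^3 + 27*sqrt(2)*u^2/2 + 85*u^2/4 + 3*sqrt(2)*u/2 + 7*u/2 - 6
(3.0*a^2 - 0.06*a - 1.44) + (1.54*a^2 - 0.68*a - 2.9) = 4.54*a^2 - 0.74*a - 4.34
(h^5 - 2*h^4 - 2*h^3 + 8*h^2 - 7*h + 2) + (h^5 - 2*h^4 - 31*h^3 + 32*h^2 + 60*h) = 2*h^5 - 4*h^4 - 33*h^3 + 40*h^2 + 53*h + 2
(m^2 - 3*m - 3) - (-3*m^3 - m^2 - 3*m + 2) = 3*m^3 + 2*m^2 - 5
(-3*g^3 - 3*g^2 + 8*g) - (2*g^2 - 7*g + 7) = -3*g^3 - 5*g^2 + 15*g - 7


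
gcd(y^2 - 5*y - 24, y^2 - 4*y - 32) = y - 8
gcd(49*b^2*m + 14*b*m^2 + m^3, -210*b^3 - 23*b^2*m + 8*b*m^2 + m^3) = 7*b + m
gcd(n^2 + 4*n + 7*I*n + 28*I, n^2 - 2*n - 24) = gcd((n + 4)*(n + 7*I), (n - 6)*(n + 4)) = n + 4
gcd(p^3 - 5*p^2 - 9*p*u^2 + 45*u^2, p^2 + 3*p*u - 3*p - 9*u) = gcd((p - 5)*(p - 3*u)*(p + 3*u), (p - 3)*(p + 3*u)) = p + 3*u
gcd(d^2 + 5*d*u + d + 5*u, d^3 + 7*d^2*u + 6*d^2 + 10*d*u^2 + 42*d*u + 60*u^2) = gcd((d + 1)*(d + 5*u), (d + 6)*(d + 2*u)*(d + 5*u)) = d + 5*u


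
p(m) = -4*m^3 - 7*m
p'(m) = -12*m^2 - 7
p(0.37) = -2.79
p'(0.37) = -8.64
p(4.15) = -314.94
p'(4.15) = -213.67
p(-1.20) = 15.31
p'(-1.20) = -24.28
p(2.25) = -61.31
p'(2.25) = -67.75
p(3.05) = -134.84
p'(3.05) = -118.63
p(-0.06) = 0.42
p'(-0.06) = -7.04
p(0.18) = -1.28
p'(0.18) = -7.39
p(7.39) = -1666.06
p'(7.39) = -662.35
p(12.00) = -6996.00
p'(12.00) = -1735.00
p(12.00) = -6996.00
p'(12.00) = -1735.00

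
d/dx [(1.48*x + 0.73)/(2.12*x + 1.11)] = (0.201824*x + 0.105672)/(2.12*x + 1.11)^3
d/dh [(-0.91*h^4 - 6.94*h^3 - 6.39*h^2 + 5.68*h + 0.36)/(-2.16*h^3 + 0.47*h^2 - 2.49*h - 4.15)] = (1.9656*h^6 - 0.855399999999996*h^5 - 10.2665*h^4 + 74.2048*h^3 + 101.9773*h^2 + 52.6986*h - 22.6756)/(4.6656*h^6 - 2.0304*h^5 + 10.9777*h^4 + 15.5874*h^3 + 2.2991*h^2 + 20.667*h + 17.2225)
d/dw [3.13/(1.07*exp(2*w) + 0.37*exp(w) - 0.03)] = (-6.6982*exp(w) - 1.1581)*exp(w)/(1.07*exp(2*w) + 0.37*exp(w) - 0.03)^2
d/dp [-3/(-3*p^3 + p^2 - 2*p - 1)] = 3*(-9*p^2 + 2*p - 2)/(3*p^3 - p^2 + 2*p + 1)^2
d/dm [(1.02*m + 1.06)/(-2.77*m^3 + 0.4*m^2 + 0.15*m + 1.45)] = (5.6508*m^3 + 8.4006*m^2 - 0.848*m + 1.32)/(7.6729*m^6 - 2.216*m^5 - 0.671*m^4 - 7.913*m^3 + 1.1825*m^2 + 0.435*m + 2.1025)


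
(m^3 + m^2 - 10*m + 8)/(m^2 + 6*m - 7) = (m^2 + 2*m - 8)/(m + 7)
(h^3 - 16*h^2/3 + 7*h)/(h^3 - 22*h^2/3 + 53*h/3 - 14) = h/(h - 2)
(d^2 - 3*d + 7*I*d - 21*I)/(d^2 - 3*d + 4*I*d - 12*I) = (d + 7*I)/(d + 4*I)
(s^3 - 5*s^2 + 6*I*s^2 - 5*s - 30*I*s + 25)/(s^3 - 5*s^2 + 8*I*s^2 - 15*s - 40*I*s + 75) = (s + I)/(s + 3*I)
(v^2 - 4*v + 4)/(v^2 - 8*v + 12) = (v - 2)/(v - 6)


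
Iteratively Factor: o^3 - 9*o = (o)*(o^2 - 9) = o*(o - 3)*(o + 3)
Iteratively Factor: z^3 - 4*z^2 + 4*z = (z - 2)*(z^2 - 2*z) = (z - 2)^2*(z)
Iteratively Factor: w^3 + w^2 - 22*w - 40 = (w + 2)*(w^2 - w - 20) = (w + 2)*(w + 4)*(w - 5)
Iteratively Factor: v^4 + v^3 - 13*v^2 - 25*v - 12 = (v + 1)*(v^3 - 13*v - 12) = (v + 1)*(v + 3)*(v^2 - 3*v - 4) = (v - 4)*(v + 1)*(v + 3)*(v + 1)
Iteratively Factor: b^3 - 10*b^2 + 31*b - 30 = (b - 5)*(b^2 - 5*b + 6) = (b - 5)*(b - 3)*(b - 2)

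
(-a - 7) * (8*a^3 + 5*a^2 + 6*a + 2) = -8*a^4 - 61*a^3 - 41*a^2 - 44*a - 14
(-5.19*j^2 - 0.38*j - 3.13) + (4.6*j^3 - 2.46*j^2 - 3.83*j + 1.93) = 4.6*j^3 - 7.65*j^2 - 4.21*j - 1.2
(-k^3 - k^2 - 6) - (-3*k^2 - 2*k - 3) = -k^3 + 2*k^2 + 2*k - 3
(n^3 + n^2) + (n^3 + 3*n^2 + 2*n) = 2*n^3 + 4*n^2 + 2*n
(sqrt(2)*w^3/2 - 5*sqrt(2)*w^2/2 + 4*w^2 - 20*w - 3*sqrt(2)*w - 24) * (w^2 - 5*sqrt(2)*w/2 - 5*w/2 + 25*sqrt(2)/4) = sqrt(2)*w^5/2 - 15*sqrt(2)*w^4/4 + 3*w^4/2 - 45*w^3/4 - 27*sqrt(2)*w^3/4 + 39*w^2/4 + 165*sqrt(2)*w^2/2 - 65*sqrt(2)*w + 45*w/2 - 150*sqrt(2)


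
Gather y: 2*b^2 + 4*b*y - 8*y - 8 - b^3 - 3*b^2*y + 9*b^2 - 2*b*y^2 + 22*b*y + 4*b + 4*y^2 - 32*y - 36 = -b^3 + 11*b^2 + 4*b + y^2*(4 - 2*b) + y*(-3*b^2 + 26*b - 40) - 44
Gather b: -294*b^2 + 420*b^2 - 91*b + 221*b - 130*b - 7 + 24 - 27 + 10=126*b^2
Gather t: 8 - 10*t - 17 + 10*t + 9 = 0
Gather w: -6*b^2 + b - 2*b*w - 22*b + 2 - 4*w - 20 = -6*b^2 - 21*b + w*(-2*b - 4) - 18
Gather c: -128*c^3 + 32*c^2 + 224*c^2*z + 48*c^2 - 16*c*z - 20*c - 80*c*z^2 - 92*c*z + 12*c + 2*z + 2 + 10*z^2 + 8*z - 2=-128*c^3 + c^2*(224*z + 80) + c*(-80*z^2 - 108*z - 8) + 10*z^2 + 10*z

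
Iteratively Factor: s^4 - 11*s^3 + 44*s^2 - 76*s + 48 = (s - 4)*(s^3 - 7*s^2 + 16*s - 12) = (s - 4)*(s - 3)*(s^2 - 4*s + 4) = (s - 4)*(s - 3)*(s - 2)*(s - 2)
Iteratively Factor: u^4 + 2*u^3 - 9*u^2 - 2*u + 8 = (u + 1)*(u^3 + u^2 - 10*u + 8) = (u - 1)*(u + 1)*(u^2 + 2*u - 8) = (u - 1)*(u + 1)*(u + 4)*(u - 2)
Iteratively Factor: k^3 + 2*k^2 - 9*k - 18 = (k + 3)*(k^2 - k - 6) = (k - 3)*(k + 3)*(k + 2)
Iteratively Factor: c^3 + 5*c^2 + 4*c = (c)*(c^2 + 5*c + 4) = c*(c + 4)*(c + 1)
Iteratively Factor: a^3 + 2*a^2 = (a + 2)*(a^2) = a*(a + 2)*(a)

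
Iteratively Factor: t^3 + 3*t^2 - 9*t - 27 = (t + 3)*(t^2 - 9) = (t - 3)*(t + 3)*(t + 3)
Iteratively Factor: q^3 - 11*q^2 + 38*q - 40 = (q - 2)*(q^2 - 9*q + 20) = (q - 4)*(q - 2)*(q - 5)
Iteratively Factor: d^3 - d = (d - 1)*(d^2 + d) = (d - 1)*(d + 1)*(d)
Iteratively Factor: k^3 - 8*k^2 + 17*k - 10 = (k - 5)*(k^2 - 3*k + 2) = (k - 5)*(k - 2)*(k - 1)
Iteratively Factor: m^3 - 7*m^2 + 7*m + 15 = (m - 3)*(m^2 - 4*m - 5) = (m - 5)*(m - 3)*(m + 1)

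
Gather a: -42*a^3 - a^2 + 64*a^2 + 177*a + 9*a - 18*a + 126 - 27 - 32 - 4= -42*a^3 + 63*a^2 + 168*a + 63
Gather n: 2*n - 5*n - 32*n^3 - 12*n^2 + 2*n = -32*n^3 - 12*n^2 - n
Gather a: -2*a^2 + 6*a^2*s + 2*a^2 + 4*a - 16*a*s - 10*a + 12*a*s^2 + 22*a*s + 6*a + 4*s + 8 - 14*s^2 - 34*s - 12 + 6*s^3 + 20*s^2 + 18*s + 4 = 6*a^2*s + a*(12*s^2 + 6*s) + 6*s^3 + 6*s^2 - 12*s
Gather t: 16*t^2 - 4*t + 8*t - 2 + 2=16*t^2 + 4*t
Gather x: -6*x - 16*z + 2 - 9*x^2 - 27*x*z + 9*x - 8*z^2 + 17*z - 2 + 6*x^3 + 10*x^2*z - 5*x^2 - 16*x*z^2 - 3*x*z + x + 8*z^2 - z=6*x^3 + x^2*(10*z - 14) + x*(-16*z^2 - 30*z + 4)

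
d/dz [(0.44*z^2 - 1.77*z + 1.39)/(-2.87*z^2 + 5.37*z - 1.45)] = (-2.7171*z^2 + 6.7026*z - 4.8978)/(8.2369*z^4 - 30.8238*z^3 + 37.1599*z^2 - 15.573*z + 2.1025)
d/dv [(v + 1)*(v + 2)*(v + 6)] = 3*v^2 + 18*v + 20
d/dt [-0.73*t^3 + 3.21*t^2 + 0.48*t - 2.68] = -2.19*t^2 + 6.42*t + 0.48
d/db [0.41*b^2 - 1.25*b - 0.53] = 0.82*b - 1.25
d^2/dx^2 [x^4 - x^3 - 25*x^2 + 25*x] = 12*x^2 - 6*x - 50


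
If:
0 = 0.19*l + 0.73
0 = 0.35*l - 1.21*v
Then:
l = -3.84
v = -1.11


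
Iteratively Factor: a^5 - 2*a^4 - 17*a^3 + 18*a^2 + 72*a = (a + 3)*(a^4 - 5*a^3 - 2*a^2 + 24*a) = (a - 4)*(a + 3)*(a^3 - a^2 - 6*a) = a*(a - 4)*(a + 3)*(a^2 - a - 6) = a*(a - 4)*(a - 3)*(a + 3)*(a + 2)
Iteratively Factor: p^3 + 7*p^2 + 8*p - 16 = (p + 4)*(p^2 + 3*p - 4) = (p - 1)*(p + 4)*(p + 4)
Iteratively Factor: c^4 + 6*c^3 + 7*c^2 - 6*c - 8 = (c + 1)*(c^3 + 5*c^2 + 2*c - 8) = (c + 1)*(c + 4)*(c^2 + c - 2) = (c + 1)*(c + 2)*(c + 4)*(c - 1)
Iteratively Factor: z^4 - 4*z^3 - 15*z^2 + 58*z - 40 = (z + 4)*(z^3 - 8*z^2 + 17*z - 10) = (z - 5)*(z + 4)*(z^2 - 3*z + 2) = (z - 5)*(z - 1)*(z + 4)*(z - 2)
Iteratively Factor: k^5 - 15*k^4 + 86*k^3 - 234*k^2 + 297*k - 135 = (k - 3)*(k^4 - 12*k^3 + 50*k^2 - 84*k + 45) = (k - 3)^2*(k^3 - 9*k^2 + 23*k - 15) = (k - 3)^3*(k^2 - 6*k + 5) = (k - 3)^3*(k - 1)*(k - 5)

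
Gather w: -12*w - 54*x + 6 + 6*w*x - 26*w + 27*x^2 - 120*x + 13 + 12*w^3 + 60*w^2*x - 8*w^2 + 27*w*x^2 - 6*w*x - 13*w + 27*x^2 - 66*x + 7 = 12*w^3 + w^2*(60*x - 8) + w*(27*x^2 - 51) + 54*x^2 - 240*x + 26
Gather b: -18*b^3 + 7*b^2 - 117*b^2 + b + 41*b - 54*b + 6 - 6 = -18*b^3 - 110*b^2 - 12*b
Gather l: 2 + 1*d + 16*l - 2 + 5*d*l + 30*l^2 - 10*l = d + 30*l^2 + l*(5*d + 6)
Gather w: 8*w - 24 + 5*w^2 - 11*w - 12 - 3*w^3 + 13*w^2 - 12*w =-3*w^3 + 18*w^2 - 15*w - 36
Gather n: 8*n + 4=8*n + 4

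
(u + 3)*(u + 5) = u^2 + 8*u + 15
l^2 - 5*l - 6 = (l - 6)*(l + 1)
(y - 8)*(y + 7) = y^2 - y - 56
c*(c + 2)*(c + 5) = c^3 + 7*c^2 + 10*c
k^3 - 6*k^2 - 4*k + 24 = (k - 6)*(k - 2)*(k + 2)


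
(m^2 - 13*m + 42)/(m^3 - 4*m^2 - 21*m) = (m - 6)/(m*(m + 3))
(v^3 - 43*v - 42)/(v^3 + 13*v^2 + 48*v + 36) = (v - 7)/(v + 6)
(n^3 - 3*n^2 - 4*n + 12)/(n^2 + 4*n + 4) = (n^2 - 5*n + 6)/(n + 2)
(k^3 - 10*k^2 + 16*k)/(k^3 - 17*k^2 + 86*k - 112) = k/(k - 7)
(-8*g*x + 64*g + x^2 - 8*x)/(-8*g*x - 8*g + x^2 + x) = (x - 8)/(x + 1)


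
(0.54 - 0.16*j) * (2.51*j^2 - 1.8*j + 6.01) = -0.4016*j^3 + 1.6434*j^2 - 1.9336*j + 3.2454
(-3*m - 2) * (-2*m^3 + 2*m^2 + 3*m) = 6*m^4 - 2*m^3 - 13*m^2 - 6*m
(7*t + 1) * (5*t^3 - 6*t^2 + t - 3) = 35*t^4 - 37*t^3 + t^2 - 20*t - 3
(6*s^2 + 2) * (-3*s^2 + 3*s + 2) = -18*s^4 + 18*s^3 + 6*s^2 + 6*s + 4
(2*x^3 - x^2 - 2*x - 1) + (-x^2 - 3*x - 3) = 2*x^3 - 2*x^2 - 5*x - 4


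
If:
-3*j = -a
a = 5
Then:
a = 5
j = 5/3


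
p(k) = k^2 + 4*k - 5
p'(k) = 2*k + 4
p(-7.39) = 20.05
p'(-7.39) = -10.78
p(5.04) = 40.56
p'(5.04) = 14.08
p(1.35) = 2.22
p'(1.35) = 6.70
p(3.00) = 16.00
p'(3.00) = 10.00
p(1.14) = 0.86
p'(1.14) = 6.28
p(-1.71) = -8.92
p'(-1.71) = 0.58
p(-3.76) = -5.90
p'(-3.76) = -3.52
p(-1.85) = -8.98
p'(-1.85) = 0.30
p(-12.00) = 91.00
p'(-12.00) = -20.00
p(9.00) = 112.00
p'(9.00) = 22.00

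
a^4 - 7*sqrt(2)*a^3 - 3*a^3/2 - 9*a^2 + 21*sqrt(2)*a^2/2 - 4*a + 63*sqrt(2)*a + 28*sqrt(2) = (a - 4)*(a + 1/2)*(a + 2)*(a - 7*sqrt(2))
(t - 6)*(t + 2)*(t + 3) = t^3 - t^2 - 24*t - 36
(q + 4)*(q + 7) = q^2 + 11*q + 28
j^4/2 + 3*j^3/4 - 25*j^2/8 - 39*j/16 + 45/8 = (j/2 + 1)*(j - 3/2)^2*(j + 5/2)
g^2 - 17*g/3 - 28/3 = (g - 7)*(g + 4/3)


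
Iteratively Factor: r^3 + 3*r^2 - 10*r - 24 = (r + 2)*(r^2 + r - 12) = (r + 2)*(r + 4)*(r - 3)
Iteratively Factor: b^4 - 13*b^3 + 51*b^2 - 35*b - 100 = (b - 5)*(b^3 - 8*b^2 + 11*b + 20) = (b - 5)*(b + 1)*(b^2 - 9*b + 20) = (b - 5)*(b - 4)*(b + 1)*(b - 5)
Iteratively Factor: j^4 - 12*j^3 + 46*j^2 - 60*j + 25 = (j - 1)*(j^3 - 11*j^2 + 35*j - 25) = (j - 1)^2*(j^2 - 10*j + 25) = (j - 5)*(j - 1)^2*(j - 5)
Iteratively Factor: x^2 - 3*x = (x - 3)*(x)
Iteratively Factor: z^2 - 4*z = (z)*(z - 4)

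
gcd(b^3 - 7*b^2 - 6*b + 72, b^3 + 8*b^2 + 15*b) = b + 3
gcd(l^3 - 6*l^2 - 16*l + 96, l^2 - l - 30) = l - 6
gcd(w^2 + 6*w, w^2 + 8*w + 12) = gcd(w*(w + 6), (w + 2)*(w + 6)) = w + 6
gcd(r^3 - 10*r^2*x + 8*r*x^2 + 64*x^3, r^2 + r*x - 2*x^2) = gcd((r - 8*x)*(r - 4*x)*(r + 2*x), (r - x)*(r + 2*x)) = r + 2*x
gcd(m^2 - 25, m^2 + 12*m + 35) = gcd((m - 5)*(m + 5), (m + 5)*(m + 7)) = m + 5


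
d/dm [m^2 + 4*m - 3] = 2*m + 4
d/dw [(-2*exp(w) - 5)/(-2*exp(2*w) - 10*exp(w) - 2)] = (-(2*exp(w) + 5)^2/2 + exp(2*w) + 5*exp(w) + 1)*exp(w)/(exp(2*w) + 5*exp(w) + 1)^2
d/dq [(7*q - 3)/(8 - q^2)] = (7*q^2 - 6*q + 56)/(q^4 - 16*q^2 + 64)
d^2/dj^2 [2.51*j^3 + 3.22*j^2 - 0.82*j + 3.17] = 15.06*j + 6.44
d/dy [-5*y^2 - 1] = -10*y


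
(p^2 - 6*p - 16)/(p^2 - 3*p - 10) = (p - 8)/(p - 5)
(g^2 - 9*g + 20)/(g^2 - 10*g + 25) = (g - 4)/(g - 5)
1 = 1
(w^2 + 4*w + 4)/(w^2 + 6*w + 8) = (w + 2)/(w + 4)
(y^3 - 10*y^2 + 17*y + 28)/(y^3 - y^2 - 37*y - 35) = (y - 4)/(y + 5)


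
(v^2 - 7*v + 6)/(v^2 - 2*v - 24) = (v - 1)/(v + 4)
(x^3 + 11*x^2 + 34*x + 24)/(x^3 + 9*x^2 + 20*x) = (x^2 + 7*x + 6)/(x*(x + 5))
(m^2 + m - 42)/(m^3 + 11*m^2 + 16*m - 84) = (m - 6)/(m^2 + 4*m - 12)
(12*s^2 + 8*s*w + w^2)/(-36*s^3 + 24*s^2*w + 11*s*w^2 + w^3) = (-2*s - w)/(6*s^2 - 5*s*w - w^2)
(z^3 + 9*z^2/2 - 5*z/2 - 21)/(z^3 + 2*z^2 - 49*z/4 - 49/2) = 2*(z^2 + z - 6)/(2*z^2 - 3*z - 14)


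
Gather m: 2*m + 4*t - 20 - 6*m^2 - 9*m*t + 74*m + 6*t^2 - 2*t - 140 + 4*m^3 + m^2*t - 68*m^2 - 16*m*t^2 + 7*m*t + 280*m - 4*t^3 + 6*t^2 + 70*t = 4*m^3 + m^2*(t - 74) + m*(-16*t^2 - 2*t + 356) - 4*t^3 + 12*t^2 + 72*t - 160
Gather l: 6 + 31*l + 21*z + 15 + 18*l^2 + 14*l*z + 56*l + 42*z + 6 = 18*l^2 + l*(14*z + 87) + 63*z + 27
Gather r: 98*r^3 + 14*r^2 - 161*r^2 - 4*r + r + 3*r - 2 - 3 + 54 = 98*r^3 - 147*r^2 + 49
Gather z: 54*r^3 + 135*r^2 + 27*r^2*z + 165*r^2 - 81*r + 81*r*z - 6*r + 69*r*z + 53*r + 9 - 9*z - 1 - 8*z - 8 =54*r^3 + 300*r^2 - 34*r + z*(27*r^2 + 150*r - 17)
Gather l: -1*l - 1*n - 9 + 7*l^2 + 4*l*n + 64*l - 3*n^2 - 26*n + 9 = 7*l^2 + l*(4*n + 63) - 3*n^2 - 27*n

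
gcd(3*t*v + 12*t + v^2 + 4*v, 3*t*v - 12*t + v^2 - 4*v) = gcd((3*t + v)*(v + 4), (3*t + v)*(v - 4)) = 3*t + v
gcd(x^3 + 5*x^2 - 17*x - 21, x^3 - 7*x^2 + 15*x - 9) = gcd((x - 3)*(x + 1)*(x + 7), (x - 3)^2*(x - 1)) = x - 3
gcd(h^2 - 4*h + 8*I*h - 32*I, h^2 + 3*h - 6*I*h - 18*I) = 1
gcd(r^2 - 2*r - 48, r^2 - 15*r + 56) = r - 8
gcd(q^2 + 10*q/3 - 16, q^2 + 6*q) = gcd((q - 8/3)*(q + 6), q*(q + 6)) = q + 6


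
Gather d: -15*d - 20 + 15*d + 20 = 0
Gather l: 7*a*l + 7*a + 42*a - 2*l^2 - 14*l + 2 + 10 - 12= 49*a - 2*l^2 + l*(7*a - 14)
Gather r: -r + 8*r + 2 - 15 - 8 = 7*r - 21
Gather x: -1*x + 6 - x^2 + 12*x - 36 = -x^2 + 11*x - 30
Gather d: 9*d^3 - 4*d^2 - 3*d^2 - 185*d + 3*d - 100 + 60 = 9*d^3 - 7*d^2 - 182*d - 40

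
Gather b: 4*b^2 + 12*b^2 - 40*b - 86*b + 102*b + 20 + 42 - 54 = 16*b^2 - 24*b + 8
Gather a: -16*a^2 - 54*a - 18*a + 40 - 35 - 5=-16*a^2 - 72*a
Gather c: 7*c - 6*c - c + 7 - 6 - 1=0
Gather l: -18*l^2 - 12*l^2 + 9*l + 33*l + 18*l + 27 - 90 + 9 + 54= -30*l^2 + 60*l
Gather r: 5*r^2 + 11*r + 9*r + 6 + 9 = 5*r^2 + 20*r + 15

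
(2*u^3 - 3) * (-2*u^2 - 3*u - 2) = -4*u^5 - 6*u^4 - 4*u^3 + 6*u^2 + 9*u + 6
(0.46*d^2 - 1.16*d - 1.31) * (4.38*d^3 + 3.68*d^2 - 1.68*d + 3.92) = 2.0148*d^5 - 3.388*d^4 - 10.7794*d^3 - 1.0688*d^2 - 2.3464*d - 5.1352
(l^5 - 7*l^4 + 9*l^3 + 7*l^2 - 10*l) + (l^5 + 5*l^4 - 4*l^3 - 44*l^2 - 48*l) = 2*l^5 - 2*l^4 + 5*l^3 - 37*l^2 - 58*l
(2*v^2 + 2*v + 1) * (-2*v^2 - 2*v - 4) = -4*v^4 - 8*v^3 - 14*v^2 - 10*v - 4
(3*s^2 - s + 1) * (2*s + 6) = 6*s^3 + 16*s^2 - 4*s + 6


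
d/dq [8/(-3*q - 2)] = 24/(3*q + 2)^2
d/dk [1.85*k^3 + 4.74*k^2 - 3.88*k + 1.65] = 5.55*k^2 + 9.48*k - 3.88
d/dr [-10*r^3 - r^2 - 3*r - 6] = -30*r^2 - 2*r - 3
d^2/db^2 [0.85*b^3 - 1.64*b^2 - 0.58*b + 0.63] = 5.1*b - 3.28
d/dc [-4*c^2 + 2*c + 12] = 2 - 8*c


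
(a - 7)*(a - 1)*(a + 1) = a^3 - 7*a^2 - a + 7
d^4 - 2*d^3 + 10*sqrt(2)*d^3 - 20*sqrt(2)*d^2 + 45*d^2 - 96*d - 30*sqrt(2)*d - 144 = (d - 3)*(d + 1)*(d + 4*sqrt(2))*(d + 6*sqrt(2))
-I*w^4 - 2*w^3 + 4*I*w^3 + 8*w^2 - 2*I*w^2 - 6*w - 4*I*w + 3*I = (w - 3)*(w - I)^2*(-I*w + I)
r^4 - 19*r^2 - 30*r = r*(r - 5)*(r + 2)*(r + 3)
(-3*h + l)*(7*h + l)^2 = -147*h^3 + 7*h^2*l + 11*h*l^2 + l^3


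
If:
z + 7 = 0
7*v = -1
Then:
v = -1/7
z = -7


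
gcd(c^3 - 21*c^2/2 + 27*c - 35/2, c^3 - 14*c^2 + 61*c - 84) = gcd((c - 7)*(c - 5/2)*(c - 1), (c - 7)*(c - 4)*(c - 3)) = c - 7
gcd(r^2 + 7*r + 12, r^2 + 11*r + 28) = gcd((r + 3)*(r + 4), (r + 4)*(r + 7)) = r + 4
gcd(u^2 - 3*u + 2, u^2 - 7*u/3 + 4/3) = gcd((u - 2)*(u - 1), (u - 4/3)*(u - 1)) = u - 1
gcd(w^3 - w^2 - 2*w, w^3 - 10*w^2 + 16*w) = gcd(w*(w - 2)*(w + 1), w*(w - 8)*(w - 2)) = w^2 - 2*w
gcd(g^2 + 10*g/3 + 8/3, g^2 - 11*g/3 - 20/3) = g + 4/3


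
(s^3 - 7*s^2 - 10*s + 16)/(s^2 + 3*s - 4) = (s^2 - 6*s - 16)/(s + 4)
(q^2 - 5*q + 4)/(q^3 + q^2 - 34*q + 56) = (q - 1)/(q^2 + 5*q - 14)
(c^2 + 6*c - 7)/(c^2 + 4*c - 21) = (c - 1)/(c - 3)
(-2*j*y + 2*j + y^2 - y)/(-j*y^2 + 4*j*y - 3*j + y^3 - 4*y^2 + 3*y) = (-2*j + y)/(-j*y + 3*j + y^2 - 3*y)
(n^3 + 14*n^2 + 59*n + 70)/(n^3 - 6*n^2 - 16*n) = (n^2 + 12*n + 35)/(n*(n - 8))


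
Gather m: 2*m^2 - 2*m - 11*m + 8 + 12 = 2*m^2 - 13*m + 20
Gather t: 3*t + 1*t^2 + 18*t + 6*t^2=7*t^2 + 21*t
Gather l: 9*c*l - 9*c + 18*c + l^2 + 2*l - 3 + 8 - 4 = 9*c + l^2 + l*(9*c + 2) + 1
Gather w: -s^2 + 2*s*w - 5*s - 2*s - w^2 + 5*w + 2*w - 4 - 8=-s^2 - 7*s - w^2 + w*(2*s + 7) - 12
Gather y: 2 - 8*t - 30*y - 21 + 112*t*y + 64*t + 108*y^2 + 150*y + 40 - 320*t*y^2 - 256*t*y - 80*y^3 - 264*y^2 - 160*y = 56*t - 80*y^3 + y^2*(-320*t - 156) + y*(-144*t - 40) + 21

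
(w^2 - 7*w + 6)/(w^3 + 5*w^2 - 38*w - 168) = (w - 1)/(w^2 + 11*w + 28)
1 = 1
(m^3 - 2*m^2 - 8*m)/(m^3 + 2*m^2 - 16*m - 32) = m/(m + 4)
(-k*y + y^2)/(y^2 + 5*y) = (-k + y)/(y + 5)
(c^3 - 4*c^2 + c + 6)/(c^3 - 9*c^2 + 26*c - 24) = (c + 1)/(c - 4)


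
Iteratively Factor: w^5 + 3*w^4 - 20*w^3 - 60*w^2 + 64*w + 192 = (w + 3)*(w^4 - 20*w^2 + 64) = (w + 2)*(w + 3)*(w^3 - 2*w^2 - 16*w + 32) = (w - 2)*(w + 2)*(w + 3)*(w^2 - 16) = (w - 2)*(w + 2)*(w + 3)*(w + 4)*(w - 4)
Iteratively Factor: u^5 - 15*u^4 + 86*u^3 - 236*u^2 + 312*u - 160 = (u - 4)*(u^4 - 11*u^3 + 42*u^2 - 68*u + 40) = (u - 5)*(u - 4)*(u^3 - 6*u^2 + 12*u - 8) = (u - 5)*(u - 4)*(u - 2)*(u^2 - 4*u + 4) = (u - 5)*(u - 4)*(u - 2)^2*(u - 2)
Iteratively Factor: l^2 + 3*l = (l)*(l + 3)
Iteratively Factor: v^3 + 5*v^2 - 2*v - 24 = (v + 3)*(v^2 + 2*v - 8) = (v + 3)*(v + 4)*(v - 2)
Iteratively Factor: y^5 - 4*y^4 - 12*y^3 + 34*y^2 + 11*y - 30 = (y - 5)*(y^4 + y^3 - 7*y^2 - y + 6) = (y - 5)*(y - 2)*(y^3 + 3*y^2 - y - 3) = (y - 5)*(y - 2)*(y + 3)*(y^2 - 1) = (y - 5)*(y - 2)*(y + 1)*(y + 3)*(y - 1)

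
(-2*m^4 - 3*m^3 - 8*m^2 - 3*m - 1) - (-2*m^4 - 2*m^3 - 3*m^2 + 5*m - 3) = -m^3 - 5*m^2 - 8*m + 2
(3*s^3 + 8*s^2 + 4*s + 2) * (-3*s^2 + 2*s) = -9*s^5 - 18*s^4 + 4*s^3 + 2*s^2 + 4*s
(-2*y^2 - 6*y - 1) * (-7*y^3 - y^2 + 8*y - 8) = 14*y^5 + 44*y^4 - 3*y^3 - 31*y^2 + 40*y + 8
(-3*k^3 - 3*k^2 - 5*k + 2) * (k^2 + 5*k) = -3*k^5 - 18*k^4 - 20*k^3 - 23*k^2 + 10*k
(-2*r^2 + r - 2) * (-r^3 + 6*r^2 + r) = 2*r^5 - 13*r^4 + 6*r^3 - 11*r^2 - 2*r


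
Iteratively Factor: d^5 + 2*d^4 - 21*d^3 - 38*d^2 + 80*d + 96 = (d - 2)*(d^4 + 4*d^3 - 13*d^2 - 64*d - 48) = (d - 2)*(d + 1)*(d^3 + 3*d^2 - 16*d - 48) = (d - 2)*(d + 1)*(d + 4)*(d^2 - d - 12) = (d - 4)*(d - 2)*(d + 1)*(d + 4)*(d + 3)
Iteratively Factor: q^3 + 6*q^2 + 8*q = (q)*(q^2 + 6*q + 8) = q*(q + 2)*(q + 4)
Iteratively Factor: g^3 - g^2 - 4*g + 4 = (g + 2)*(g^2 - 3*g + 2) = (g - 2)*(g + 2)*(g - 1)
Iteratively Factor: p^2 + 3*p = (p + 3)*(p)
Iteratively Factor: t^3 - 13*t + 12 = (t - 1)*(t^2 + t - 12) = (t - 1)*(t + 4)*(t - 3)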